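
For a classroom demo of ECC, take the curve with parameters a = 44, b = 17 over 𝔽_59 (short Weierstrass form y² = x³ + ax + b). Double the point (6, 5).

(9, 32)

tangent at (6, 5): λ = (3·6² + 44)/(2·5) ≡ 34/10. 10⁻¹ ≡ 6 (mod 59), so λ ≡ 34·6 ≡ 27.
  x = λ² - 6 - 6 = 729 - 12 ≡ 9; y = λ·(6 - 9) - 5 ≡ 32. → (9, 32)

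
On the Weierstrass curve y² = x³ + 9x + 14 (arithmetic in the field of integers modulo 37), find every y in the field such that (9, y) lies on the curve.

x³ + 9x + 14 = 824 ≡ 10 (mod 37).
Square roots of 10 mod 37: 11 and 26 (since 11² = 121 ≡ 10).

11, 26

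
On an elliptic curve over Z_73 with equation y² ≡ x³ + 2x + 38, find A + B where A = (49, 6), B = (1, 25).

(14, 6)

(49, 6) + (1, 25). λ = (25 - 6)/(1 - 49) ≡ 19/25 mod 73. 25⁻¹ ≡ 38 (mod 73), so λ ≡ 65.
  x = λ² - 49 - 1 = 4225 - 50 ≡ 14; y = λ·(49 - 14) - 6 ≡ 6. → (14, 6)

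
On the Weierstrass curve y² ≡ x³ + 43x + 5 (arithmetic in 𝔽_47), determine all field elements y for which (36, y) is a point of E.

x³ + 43x + 5 = 48209 ≡ 34 (mod 47).
Square roots of 34 mod 47: 9 and 38 (since 9² = 81 ≡ 34).

9, 38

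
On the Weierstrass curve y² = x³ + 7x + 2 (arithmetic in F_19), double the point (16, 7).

(15, 9)

tangent at (16, 7): λ = (3·16² + 7)/(2·7) ≡ 15/14. 14⁻¹ ≡ 15 (mod 19), so λ ≡ 15·15 ≡ 16.
  x = λ² - 16 - 16 = 256 - 32 ≡ 15; y = λ·(16 - 15) - 7 ≡ 9. → (15, 9)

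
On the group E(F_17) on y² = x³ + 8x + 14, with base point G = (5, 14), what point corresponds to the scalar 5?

(4, 5)

Repeated addition: build up to 5G.
2G: tangent at (5, 14): λ = (3·5² + 8)/(2·14) ≡ 15/11. 11⁻¹ ≡ 14 (mod 17), so λ ≡ 15·14 ≡ 6.
  x = λ² - 5 - 5 = 36 - 10 ≡ 9; y = λ·(5 - 9) - 14 ≡ 13. → (9, 13)
3G: (9, 13) + (5, 14). λ = (14 - 13)/(5 - 9) ≡ 1/13 mod 17. 13⁻¹ ≡ 4 (mod 17), so λ ≡ 4.
  x = λ² - 9 - 5 = 16 - 14 ≡ 2; y = λ·(9 - 2) - 13 ≡ 15. → (2, 15)
4G: (2, 15) + (5, 14). λ = (14 - 15)/(5 - 2) ≡ 16/3 mod 17. 3⁻¹ ≡ 6 (mod 17) since 3·6 = 18 ≡ 1, so λ ≡ 11.
  x = λ² - 2 - 5 = 121 - 7 ≡ 12; y = λ·(2 - 12) - 15 ≡ 11. → (12, 11)
5G: (12, 11) + (5, 14). λ = (14 - 11)/(5 - 12) ≡ 3/10 mod 17. 10⁻¹ ≡ 12 (mod 17) since 10·12 = 120 ≡ 1, so λ ≡ 2.
  x = λ² - 12 - 5 = 4 - 17 ≡ 4; y = λ·(12 - 4) - 11 ≡ 5. → (4, 5)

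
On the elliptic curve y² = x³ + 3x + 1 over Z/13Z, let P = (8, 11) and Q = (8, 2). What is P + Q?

The two points share x = 8 and their y-coordinates satisfy 11 + 2 ≡ 0 (mod 13), so they are inverses. Their sum is ∞.

O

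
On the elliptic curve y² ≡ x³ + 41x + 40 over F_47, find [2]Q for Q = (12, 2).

tangent at (12, 2): λ = (3·12² + 41)/(2·2) ≡ 3/4. 4⁻¹ ≡ 12 (mod 47), so λ ≡ 3·12 ≡ 36.
  x = λ² - 12 - 12 = 1296 - 24 ≡ 3; y = λ·(12 - 3) - 2 ≡ 40. → (3, 40)

(3, 40)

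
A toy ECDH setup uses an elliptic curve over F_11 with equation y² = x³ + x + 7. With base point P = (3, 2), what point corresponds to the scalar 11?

Double-and-add on 11 = (1011)₂. Start with P = (3, 2) for the leading 1-bit.
double: tangent at (3, 2): λ = (3·3² + 1)/(2·2) ≡ 6/4. 4⁻¹ ≡ 3 (mod 11) since 4·3 = 12 ≡ 1, so λ ≡ 6·3 ≡ 7.
  x = λ² - 3 - 3 = 49 - 6 ≡ 10; y = λ·(3 - 10) - 2 ≡ 4. → (10, 4)
double: tangent at (10, 4): λ = (3·10² + 1)/(2·4) ≡ 4/8. 8⁻¹ ≡ 7 (mod 11), so λ ≡ 4·7 ≡ 6.
  x = λ² - 10 - 10 = 36 - 20 ≡ 5; y = λ·(10 - 5) - 4 ≡ 4. → (5, 4)
add P: (5, 4) + (3, 2). λ = (2 - 4)/(3 - 5) ≡ 9/9 mod 11. 9⁻¹ ≡ 5 (mod 11) since 9·5 = 45 ≡ 1, so λ ≡ 1.
  x = λ² - 5 - 3 = 1 - 8 ≡ 4; y = λ·(5 - 4) - 4 ≡ 8. → (4, 8)
double: tangent at (4, 8): λ = (3·4² + 1)/(2·8) ≡ 5/5. 5⁻¹ ≡ 9 (mod 11), so λ ≡ 5·9 ≡ 1.
  x = λ² - 4 - 4 = 1 - 8 ≡ 4; y = λ·(4 - 4) - 8 ≡ 3. → (4, 3)
add P: (4, 3) + (3, 2). λ = (2 - 3)/(3 - 4) ≡ 10/10 mod 11. 10⁻¹ ≡ 10 (mod 11), so λ ≡ 1.
  x = λ² - 4 - 3 = 1 - 7 ≡ 5; y = λ·(4 - 5) - 3 ≡ 7. → (5, 7)

(5, 7)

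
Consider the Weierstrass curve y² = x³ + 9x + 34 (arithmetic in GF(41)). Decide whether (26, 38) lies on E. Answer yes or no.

yes

y² = 38² ≡ 9; x³ + 9x + 34 = 17844 ≡ 9 (mod 41). 9 = 9.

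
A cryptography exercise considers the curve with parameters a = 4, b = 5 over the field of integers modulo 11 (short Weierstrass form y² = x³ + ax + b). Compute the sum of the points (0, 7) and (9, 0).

(6, 5)

(0, 7) + (9, 0). λ = (0 - 7)/(9 - 0) ≡ 4/9 mod 11. 9⁻¹ ≡ 5 (mod 11), so λ ≡ 9.
  x = λ² - 0 - 9 = 81 - 9 ≡ 6; y = λ·(0 - 6) - 7 ≡ 5. → (6, 5)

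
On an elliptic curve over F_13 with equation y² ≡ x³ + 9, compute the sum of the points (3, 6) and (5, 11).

(3, 6) + (5, 11). λ = (11 - 6)/(5 - 3) ≡ 5/2 mod 13. 2⁻¹ ≡ 7 (mod 13), so λ ≡ 9.
  x = λ² - 3 - 5 = 81 - 8 ≡ 8; y = λ·(3 - 8) - 6 ≡ 1. → (8, 1)

(8, 1)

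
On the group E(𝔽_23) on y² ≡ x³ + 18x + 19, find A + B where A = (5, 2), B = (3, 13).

(5, 21)

(5, 2) + (3, 13). λ = (13 - 2)/(3 - 5) ≡ 11/21 mod 23. 21⁻¹ ≡ 11 (mod 23) since 21·11 = 231 ≡ 1, so λ ≡ 6.
  x = λ² - 5 - 3 = 36 - 8 ≡ 5; y = λ·(5 - 5) - 2 ≡ 21. → (5, 21)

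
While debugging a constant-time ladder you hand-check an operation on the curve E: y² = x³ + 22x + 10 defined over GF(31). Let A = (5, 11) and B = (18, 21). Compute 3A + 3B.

(23, 29)

First 3A:
Repeated addition: build up to 3A.
2A: tangent at (5, 11): λ = (3·5² + 22)/(2·11) ≡ 4/22. 22⁻¹ ≡ 24 (mod 31) since 22·24 = 528 ≡ 1, so λ ≡ 4·24 ≡ 3.
  x = λ² - 5 - 5 = 9 - 10 ≡ 30; y = λ·(5 - 30) - 11 ≡ 7. → (30, 7)
3A: (30, 7) + (5, 11). λ = (11 - 7)/(5 - 30) ≡ 4/6 mod 31. 6⁻¹ ≡ 26 (mod 31) since 6·26 = 156 ≡ 1, so λ ≡ 11.
  x = λ² - 30 - 5 = 121 - 35 ≡ 24; y = λ·(30 - 24) - 7 ≡ 28. → (24, 28)
3A = (24, 28).
Next 3B:
Repeated addition: build up to 3B.
2B: tangent at (18, 21): λ = (3·18² + 22)/(2·21) ≡ 2/11. 11⁻¹ ≡ 17 (mod 31), so λ ≡ 2·17 ≡ 3.
  x = λ² - 18 - 18 = 9 - 36 ≡ 4; y = λ·(18 - 4) - 21 ≡ 21. → (4, 21)
3B: (4, 21) + (18, 21). λ = (21 - 21)/(18 - 4) ≡ 0/14 mod 31. 14⁻¹ ≡ 20 (mod 31) since 14·20 = 280 ≡ 1, so λ ≡ 0.
  x = λ² - 4 - 18 = 0 - 22 ≡ 9; y = λ·(4 - 9) - 21 ≡ 10. → (9, 10)
3B = (9, 10).
Finally 3A + 3B:
(24, 28) + (9, 10). λ = (10 - 28)/(9 - 24) ≡ 13/16 mod 31. 16⁻¹ ≡ 2 (mod 31), so λ ≡ 26.
  x = λ² - 24 - 9 = 676 - 33 ≡ 23; y = λ·(24 - 23) - 28 ≡ 29. → (23, 29)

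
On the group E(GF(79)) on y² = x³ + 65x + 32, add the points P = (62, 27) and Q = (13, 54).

(62, 27) + (13, 54). λ = (54 - 27)/(13 - 62) ≡ 27/30 mod 79. 30⁻¹ ≡ 29 (mod 79), so λ ≡ 72.
  x = λ² - 62 - 13 = 5184 - 75 ≡ 53; y = λ·(62 - 53) - 27 ≡ 68. → (53, 68)

(53, 68)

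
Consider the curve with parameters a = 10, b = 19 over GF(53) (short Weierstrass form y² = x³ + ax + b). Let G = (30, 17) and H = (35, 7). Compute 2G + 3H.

First 2G:
Repeated addition: build up to 2G.
2G: tangent at (30, 17): λ = (3·30² + 10)/(2·17) ≡ 7/34. 34⁻¹ ≡ 39 (mod 53), so λ ≡ 7·39 ≡ 8.
  x = λ² - 30 - 30 = 64 - 60 ≡ 4; y = λ·(30 - 4) - 17 ≡ 32. → (4, 32)
2G = (4, 32).
Next 3H:
Repeated addition: build up to 3H.
2H: tangent at (35, 7): λ = (3·35² + 10)/(2·7) ≡ 28/14. 14⁻¹ ≡ 19 (mod 53), so λ ≡ 28·19 ≡ 2.
  x = λ² - 35 - 35 = 4 - 70 ≡ 40; y = λ·(35 - 40) - 7 ≡ 36. → (40, 36)
3H: (40, 36) + (35, 7). λ = (7 - 36)/(35 - 40) ≡ 24/48 mod 53. 48⁻¹ ≡ 21 (mod 53) since 48·21 = 1008 ≡ 1, so λ ≡ 27.
  x = λ² - 40 - 35 = 729 - 75 ≡ 18; y = λ·(40 - 18) - 36 ≡ 28. → (18, 28)
3H = (18, 28).
Finally 2G + 3H:
(4, 32) + (18, 28). λ = (28 - 32)/(18 - 4) ≡ 49/14 mod 53. 14⁻¹ ≡ 19 (mod 53), so λ ≡ 30.
  x = λ² - 4 - 18 = 900 - 22 ≡ 30; y = λ·(4 - 30) - 32 ≡ 36. → (30, 36)

(30, 36)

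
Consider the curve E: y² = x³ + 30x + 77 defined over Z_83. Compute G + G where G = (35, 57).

tangent at (35, 57): λ = (3·35² + 30)/(2·57) ≡ 53/31. 31⁻¹ ≡ 75 (mod 83) since 31·75 = 2325 ≡ 1, so λ ≡ 53·75 ≡ 74.
  x = λ² - 35 - 35 = 5476 - 70 ≡ 11; y = λ·(35 - 11) - 57 ≡ 59. → (11, 59)

(11, 59)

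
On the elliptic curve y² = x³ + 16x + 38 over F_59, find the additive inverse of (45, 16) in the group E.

(45, 43)

-(45, 16) = (45, -16 mod 59) = (45, 43).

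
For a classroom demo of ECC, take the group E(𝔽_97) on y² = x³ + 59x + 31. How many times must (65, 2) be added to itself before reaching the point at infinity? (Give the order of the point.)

7

2P: tangent at (65, 2): λ = (3·65² + 59)/(2·2) ≡ 27/4. 4⁻¹ ≡ 73 (mod 97), so λ ≡ 27·73 ≡ 31.
  x = λ² - 65 - 65 = 961 - 130 ≡ 55; y = λ·(65 - 55) - 2 ≡ 17. → (55, 17)
3P: (55, 17) + (65, 2). λ = (2 - 17)/(65 - 55) ≡ 82/10 mod 97. 10⁻¹ ≡ 68 (mod 97), so λ ≡ 47.
  x = λ² - 55 - 65 = 2209 - 120 ≡ 52; y = λ·(55 - 52) - 17 ≡ 27. → (52, 27)
4P: (52, 27) + (65, 2). λ = (2 - 27)/(65 - 52) ≡ 72/13 mod 97. 13⁻¹ ≡ 15 (mod 97) since 13·15 = 195 ≡ 1, so λ ≡ 13.
  x = λ² - 52 - 65 = 169 - 117 ≡ 52; y = λ·(52 - 52) - 27 ≡ 70. → (52, 70)
5P: (52, 70) + (65, 2). λ = (2 - 70)/(65 - 52) ≡ 29/13 mod 97. 13⁻¹ ≡ 15 (mod 97) since 13·15 = 195 ≡ 1, so λ ≡ 47.
  x = λ² - 52 - 65 = 2209 - 117 ≡ 55; y = λ·(52 - 55) - 70 ≡ 80. → (55, 80)
6P: (55, 80) + (65, 2). λ = (2 - 80)/(65 - 55) ≡ 19/10 mod 97. 10⁻¹ ≡ 68 (mod 97) since 10·68 = 680 ≡ 1, so λ ≡ 31.
  x = λ² - 55 - 65 = 961 - 120 ≡ 65; y = λ·(55 - 65) - 80 ≡ 95. → (65, 95)
7P: (65, 95) + (65, 2): same x and y₁ ≡ -y₂, so the sum is the point at infinity.
7P = the point at infinity, so the order is 7.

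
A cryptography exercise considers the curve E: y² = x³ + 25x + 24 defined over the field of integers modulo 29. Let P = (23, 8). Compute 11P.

Double-and-add on 11 = (1011)₂. Start with P = (23, 8) for the leading 1-bit.
double: tangent at (23, 8): λ = (3·23² + 25)/(2·8) ≡ 17/16. 16⁻¹ ≡ 20 (mod 29) since 16·20 = 320 ≡ 1, so λ ≡ 17·20 ≡ 21.
  x = λ² - 23 - 23 = 441 - 46 ≡ 18; y = λ·(23 - 18) - 8 ≡ 10. → (18, 10)
double: tangent at (18, 10): λ = (3·18² + 25)/(2·10) ≡ 11/20. 20⁻¹ ≡ 16 (mod 29) since 20·16 = 320 ≡ 1, so λ ≡ 11·16 ≡ 2.
  x = λ² - 18 - 18 = 4 - 36 ≡ 26; y = λ·(18 - 26) - 10 ≡ 3. → (26, 3)
add P: (26, 3) + (23, 8). λ = (8 - 3)/(23 - 26) ≡ 5/26 mod 29. 26⁻¹ ≡ 19 (mod 29) since 26·19 = 494 ≡ 1, so λ ≡ 8.
  x = λ² - 26 - 23 = 64 - 49 ≡ 15; y = λ·(26 - 15) - 3 ≡ 27. → (15, 27)
double: tangent at (15, 27): λ = (3·15² + 25)/(2·27) ≡ 4/25. 25⁻¹ ≡ 7 (mod 29) since 25·7 = 175 ≡ 1, so λ ≡ 4·7 ≡ 28.
  x = λ² - 15 - 15 = 784 - 30 ≡ 0; y = λ·(15 - 0) - 27 ≡ 16. → (0, 16)
add P: (0, 16) + (23, 8). λ = (8 - 16)/(23 - 0) ≡ 21/23 mod 29. 23⁻¹ ≡ 24 (mod 29) since 23·24 = 552 ≡ 1, so λ ≡ 11.
  x = λ² - 0 - 23 = 121 - 23 ≡ 11; y = λ·(0 - 11) - 16 ≡ 8. → (11, 8)

(11, 8)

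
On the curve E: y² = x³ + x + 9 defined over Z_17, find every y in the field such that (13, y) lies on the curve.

x³ + 1x + 9 = 2219 ≡ 9 (mod 17).
Square roots of 9 mod 17: 3 and 14 (since 3² = 9 ≡ 9).

3, 14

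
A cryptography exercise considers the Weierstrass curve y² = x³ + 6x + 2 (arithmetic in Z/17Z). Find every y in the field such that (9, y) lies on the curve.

x³ + 6x + 2 = 785 ≡ 3 (mod 17).
3 is a non-residue mod 17; no y exists.

none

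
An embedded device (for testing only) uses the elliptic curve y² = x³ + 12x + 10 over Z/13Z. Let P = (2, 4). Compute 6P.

(5, 0)

Repeated addition: build up to 6P.
2P: tangent at (2, 4): λ = (3·2² + 12)/(2·4) ≡ 11/8. 8⁻¹ ≡ 5 (mod 13) since 8·5 = 40 ≡ 1, so λ ≡ 11·5 ≡ 3.
  x = λ² - 2 - 2 = 9 - 4 ≡ 5; y = λ·(2 - 5) - 4 ≡ 0. → (5, 0)
3P: (5, 0) + (2, 4). λ = (4 - 0)/(2 - 5) ≡ 4/10 mod 13. 10⁻¹ ≡ 4 (mod 13) since 10·4 = 40 ≡ 1, so λ ≡ 3.
  x = λ² - 5 - 2 = 9 - 7 ≡ 2; y = λ·(5 - 2) - 0 ≡ 9. → (2, 9)
4P: (2, 9) + (2, 4): same x and y₁ ≡ -y₂, so the sum is the point at infinity.
5P: the point at infinity + (2, 4) = (2, 4) (identity).
6P: tangent at (2, 4): λ = (3·2² + 12)/(2·4) ≡ 11/8. 8⁻¹ ≡ 5 (mod 13), so λ ≡ 11·5 ≡ 3.
  x = λ² - 2 - 2 = 9 - 4 ≡ 5; y = λ·(2 - 5) - 4 ≡ 0. → (5, 0)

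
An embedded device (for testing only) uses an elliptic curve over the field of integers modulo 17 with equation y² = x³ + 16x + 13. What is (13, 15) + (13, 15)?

tangent at (13, 15): λ = (3·13² + 16)/(2·15) ≡ 13/13. 13⁻¹ ≡ 4 (mod 17), so λ ≡ 13·4 ≡ 1.
  x = λ² - 13 - 13 = 1 - 26 ≡ 9; y = λ·(13 - 9) - 15 ≡ 6. → (9, 6)

(9, 6)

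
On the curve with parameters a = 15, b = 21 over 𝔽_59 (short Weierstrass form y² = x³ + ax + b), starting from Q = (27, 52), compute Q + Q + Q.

Repeated addition: build up to 3Q.
2Q: tangent at (27, 52): λ = (3·27² + 15)/(2·52) ≡ 19/45. 45⁻¹ ≡ 21 (mod 59), so λ ≡ 19·21 ≡ 45.
  x = λ² - 27 - 27 = 2025 - 54 ≡ 24; y = λ·(27 - 24) - 52 ≡ 24. → (24, 24)
3Q: (24, 24) + (27, 52). λ = (52 - 24)/(27 - 24) ≡ 28/3 mod 59. 3⁻¹ ≡ 20 (mod 59), so λ ≡ 29.
  x = λ² - 24 - 27 = 841 - 51 ≡ 23; y = λ·(24 - 23) - 24 ≡ 5. → (23, 5)

(23, 5)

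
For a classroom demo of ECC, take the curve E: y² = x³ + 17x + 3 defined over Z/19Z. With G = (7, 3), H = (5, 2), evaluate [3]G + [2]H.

First 3G:
Repeated addition: build up to 3G.
2G: tangent at (7, 3): λ = (3·7² + 17)/(2·3) ≡ 12/6. 6⁻¹ ≡ 16 (mod 19), so λ ≡ 12·16 ≡ 2.
  x = λ² - 7 - 7 = 4 - 14 ≡ 9; y = λ·(7 - 9) - 3 ≡ 12. → (9, 12)
3G: (9, 12) + (7, 3). λ = (3 - 12)/(7 - 9) ≡ 10/17 mod 19. 17⁻¹ ≡ 9 (mod 19), so λ ≡ 14.
  x = λ² - 9 - 7 = 196 - 16 ≡ 9; y = λ·(9 - 9) - 12 ≡ 7. → (9, 7)
3G = (9, 7).
Next 2H:
Repeated addition: build up to 2H.
2H: tangent at (5, 2): λ = (3·5² + 17)/(2·2) ≡ 16/4. 4⁻¹ ≡ 5 (mod 19), so λ ≡ 16·5 ≡ 4.
  x = λ² - 5 - 5 = 16 - 10 ≡ 6; y = λ·(5 - 6) - 2 ≡ 13. → (6, 13)
2H = (6, 13).
Finally 3G + 2H:
(9, 7) + (6, 13). λ = (13 - 7)/(6 - 9) ≡ 6/16 mod 19. 16⁻¹ ≡ 6 (mod 19), so λ ≡ 17.
  x = λ² - 9 - 6 = 289 - 15 ≡ 8; y = λ·(9 - 8) - 7 ≡ 10. → (8, 10)

(8, 10)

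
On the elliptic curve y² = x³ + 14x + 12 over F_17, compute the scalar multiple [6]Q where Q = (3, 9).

Repeated addition: build up to 6Q.
2Q: tangent at (3, 9): λ = (3·3² + 14)/(2·9) ≡ 7/1. 1⁻¹ ≡ 1 (mod 17) since 1·1 = 1 ≡ 1, so λ ≡ 7·1 ≡ 7.
  x = λ² - 3 - 3 = 49 - 6 ≡ 9; y = λ·(3 - 9) - 9 ≡ 0. → (9, 0)
3Q: (9, 0) + (3, 9). λ = (9 - 0)/(3 - 9) ≡ 9/11 mod 17. 11⁻¹ ≡ 14 (mod 17) since 11·14 = 154 ≡ 1, so λ ≡ 7.
  x = λ² - 9 - 3 = 49 - 12 ≡ 3; y = λ·(9 - 3) - 0 ≡ 8. → (3, 8)
4Q: (3, 8) + (3, 9): same x and y₁ ≡ -y₂, so the sum is 𝒪.
5Q: 𝒪 + (3, 9) = (3, 9) (identity).
6Q: tangent at (3, 9): λ = (3·3² + 14)/(2·9) ≡ 7/1. 1⁻¹ ≡ 1 (mod 17), so λ ≡ 7·1 ≡ 7.
  x = λ² - 3 - 3 = 49 - 6 ≡ 9; y = λ·(3 - 9) - 9 ≡ 0. → (9, 0)

(9, 0)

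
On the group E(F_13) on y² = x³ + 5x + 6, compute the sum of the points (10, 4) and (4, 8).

(11, 1)

(10, 4) + (4, 8). λ = (8 - 4)/(4 - 10) ≡ 4/7 mod 13. 7⁻¹ ≡ 2 (mod 13), so λ ≡ 8.
  x = λ² - 10 - 4 = 64 - 14 ≡ 11; y = λ·(10 - 11) - 4 ≡ 1. → (11, 1)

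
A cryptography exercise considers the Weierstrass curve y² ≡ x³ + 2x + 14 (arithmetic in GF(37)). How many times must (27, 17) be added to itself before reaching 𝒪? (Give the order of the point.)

5

2P: tangent at (27, 17): λ = (3·27² + 2)/(2·17) ≡ 6/34. 34⁻¹ ≡ 12 (mod 37), so λ ≡ 6·12 ≡ 35.
  x = λ² - 27 - 27 = 1225 - 54 ≡ 24; y = λ·(27 - 24) - 17 ≡ 14. → (24, 14)
3P: (24, 14) + (27, 17). λ = (17 - 14)/(27 - 24) ≡ 3/3 mod 37. 3⁻¹ ≡ 25 (mod 37), so λ ≡ 1.
  x = λ² - 24 - 27 = 1 - 51 ≡ 24; y = λ·(24 - 24) - 14 ≡ 23. → (24, 23)
4P: (24, 23) + (27, 17). λ = (17 - 23)/(27 - 24) ≡ 31/3 mod 37. 3⁻¹ ≡ 25 (mod 37), so λ ≡ 35.
  x = λ² - 24 - 27 = 1225 - 51 ≡ 27; y = λ·(24 - 27) - 23 ≡ 20. → (27, 20)
5P: (27, 20) + (27, 17): same x and y₁ ≡ -y₂, so the sum is 𝒪.
5P = 𝒪, so the order is 5.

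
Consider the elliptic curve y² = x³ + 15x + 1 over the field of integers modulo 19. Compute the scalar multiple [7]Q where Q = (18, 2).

(1, 6)

Double-and-add on 7 = (111)₂. Start with Q = (18, 2) for the leading 1-bit.
double: tangent at (18, 2): λ = (3·18² + 15)/(2·2) ≡ 18/4. 4⁻¹ ≡ 5 (mod 19) since 4·5 = 20 ≡ 1, so λ ≡ 18·5 ≡ 14.
  x = λ² - 18 - 18 = 196 - 36 ≡ 8; y = λ·(18 - 8) - 2 ≡ 5. → (8, 5)
add Q: (8, 5) + (18, 2). λ = (2 - 5)/(18 - 8) ≡ 16/10 mod 19. 10⁻¹ ≡ 2 (mod 19) since 10·2 = 20 ≡ 1, so λ ≡ 13.
  x = λ² - 8 - 18 = 169 - 26 ≡ 10; y = λ·(8 - 10) - 5 ≡ 7. → (10, 7)
double: tangent at (10, 7): λ = (3·10² + 15)/(2·7) ≡ 11/14. 14⁻¹ ≡ 15 (mod 19), so λ ≡ 11·15 ≡ 13.
  x = λ² - 10 - 10 = 169 - 20 ≡ 16; y = λ·(10 - 16) - 7 ≡ 10. → (16, 10)
add Q: (16, 10) + (18, 2). λ = (2 - 10)/(18 - 16) ≡ 11/2 mod 19. 2⁻¹ ≡ 10 (mod 19), so λ ≡ 15.
  x = λ² - 16 - 18 = 225 - 34 ≡ 1; y = λ·(16 - 1) - 10 ≡ 6. → (1, 6)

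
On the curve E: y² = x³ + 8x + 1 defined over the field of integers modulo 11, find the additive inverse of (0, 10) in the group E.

(0, 1)

-(0, 10) = (0, -10 mod 11) = (0, 1).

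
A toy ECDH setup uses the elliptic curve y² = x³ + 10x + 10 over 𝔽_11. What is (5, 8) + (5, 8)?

tangent at (5, 8): λ = (3·5² + 10)/(2·8) ≡ 8/5. 5⁻¹ ≡ 9 (mod 11), so λ ≡ 8·9 ≡ 6.
  x = λ² - 5 - 5 = 36 - 10 ≡ 4; y = λ·(5 - 4) - 8 ≡ 9. → (4, 9)

(4, 9)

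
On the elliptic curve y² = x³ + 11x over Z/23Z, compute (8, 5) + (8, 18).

The two points share x = 8 and their y-coordinates satisfy 5 + 18 ≡ 0 (mod 23), so they are inverses. Their sum is O.

O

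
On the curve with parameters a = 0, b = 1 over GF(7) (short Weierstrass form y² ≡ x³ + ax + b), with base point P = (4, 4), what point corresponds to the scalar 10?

Repeated addition: build up to 10P.
2P: tangent at (4, 4): λ = (3·4² + 0)/(2·4) ≡ 6/1. 1⁻¹ ≡ 1 (mod 7) since 1·1 = 1 ≡ 1, so λ ≡ 6·1 ≡ 6.
  x = λ² - 4 - 4 = 36 - 8 ≡ 0; y = λ·(4 - 0) - 4 ≡ 6. → (0, 6)
3P: (0, 6) + (4, 4). λ = (4 - 6)/(4 - 0) ≡ 5/4 mod 7. 4⁻¹ ≡ 2 (mod 7) since 4·2 = 8 ≡ 1, so λ ≡ 3.
  x = λ² - 0 - 4 = 9 - 4 ≡ 5; y = λ·(0 - 5) - 6 ≡ 0. → (5, 0)
4P: (5, 0) + (4, 4). λ = (4 - 0)/(4 - 5) ≡ 4/6 mod 7. 6⁻¹ ≡ 6 (mod 7), so λ ≡ 3.
  x = λ² - 5 - 4 = 9 - 9 ≡ 0; y = λ·(5 - 0) - 0 ≡ 1. → (0, 1)
5P: (0, 1) + (4, 4). λ = (4 - 1)/(4 - 0) ≡ 3/4 mod 7. 4⁻¹ ≡ 2 (mod 7), so λ ≡ 6.
  x = λ² - 0 - 4 = 36 - 4 ≡ 4; y = λ·(0 - 4) - 1 ≡ 3. → (4, 3)
6P: (4, 3) + (4, 4): same x and y₁ ≡ -y₂, so the sum is O.
7P: O + (4, 4) = (4, 4) (identity).
8P: tangent at (4, 4): λ = (3·4² + 0)/(2·4) ≡ 6/1. 1⁻¹ ≡ 1 (mod 7), so λ ≡ 6·1 ≡ 6.
  x = λ² - 4 - 4 = 36 - 8 ≡ 0; y = λ·(4 - 0) - 4 ≡ 6. → (0, 6)
9P: (0, 6) + (4, 4). λ = (4 - 6)/(4 - 0) ≡ 5/4 mod 7. 4⁻¹ ≡ 2 (mod 7) since 4·2 = 8 ≡ 1, so λ ≡ 3.
  x = λ² - 0 - 4 = 9 - 4 ≡ 5; y = λ·(0 - 5) - 6 ≡ 0. → (5, 0)
10P: (5, 0) + (4, 4). λ = (4 - 0)/(4 - 5) ≡ 4/6 mod 7. 6⁻¹ ≡ 6 (mod 7) since 6·6 = 36 ≡ 1, so λ ≡ 3.
  x = λ² - 5 - 4 = 9 - 9 ≡ 0; y = λ·(5 - 0) - 0 ≡ 1. → (0, 1)

(0, 1)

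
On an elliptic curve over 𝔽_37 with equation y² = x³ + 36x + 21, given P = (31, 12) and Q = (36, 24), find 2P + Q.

First 2P:
Repeated addition: build up to 2P.
2P: tangent at (31, 12): λ = (3·31² + 36)/(2·12) ≡ 33/24. 24⁻¹ ≡ 17 (mod 37), so λ ≡ 33·17 ≡ 6.
  x = λ² - 31 - 31 = 36 - 62 ≡ 11; y = λ·(31 - 11) - 12 ≡ 34. → (11, 34)
2P = (11, 34).
Finally 2P + Q:
(11, 34) + (36, 24). λ = (24 - 34)/(36 - 11) ≡ 27/25 mod 37. 25⁻¹ ≡ 3 (mod 37), so λ ≡ 7.
  x = λ² - 11 - 36 = 49 - 47 ≡ 2; y = λ·(11 - 2) - 34 ≡ 29. → (2, 29)

(2, 29)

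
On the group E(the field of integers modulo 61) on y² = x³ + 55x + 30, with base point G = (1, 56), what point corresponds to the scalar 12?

(1, 5)

Double-and-add on 12 = (1100)₂. Start with G = (1, 56) for the leading 1-bit.
double: tangent at (1, 56): λ = (3·1² + 55)/(2·56) ≡ 58/51. 51⁻¹ ≡ 6 (mod 61), so λ ≡ 58·6 ≡ 43.
  x = λ² - 1 - 1 = 1849 - 2 ≡ 17; y = λ·(1 - 17) - 56 ≡ 49. → (17, 49)
add G: (17, 49) + (1, 56). λ = (56 - 49)/(1 - 17) ≡ 7/45 mod 61. 45⁻¹ ≡ 19 (mod 61) since 45·19 = 855 ≡ 1, so λ ≡ 11.
  x = λ² - 17 - 1 = 121 - 18 ≡ 42; y = λ·(17 - 42) - 49 ≡ 42. → (42, 42)
double: tangent at (42, 42): λ = (3·42² + 55)/(2·42) ≡ 40/23. 23⁻¹ ≡ 8 (mod 61), so λ ≡ 40·8 ≡ 15.
  x = λ² - 42 - 42 = 225 - 84 ≡ 19; y = λ·(42 - 19) - 42 ≡ 59. → (19, 59)
double: tangent at (19, 59): λ = (3·19² + 55)/(2·59) ≡ 40/57. 57⁻¹ ≡ 15 (mod 61) since 57·15 = 855 ≡ 1, so λ ≡ 40·15 ≡ 51.
  x = λ² - 19 - 19 = 2601 - 38 ≡ 1; y = λ·(19 - 1) - 59 ≡ 5. → (1, 5)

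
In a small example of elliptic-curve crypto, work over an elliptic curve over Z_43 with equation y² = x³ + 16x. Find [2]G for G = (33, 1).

(1, 24)

tangent at (33, 1): λ = (3·33² + 16)/(2·1) ≡ 15/2. 2⁻¹ ≡ 22 (mod 43) since 2·22 = 44 ≡ 1, so λ ≡ 15·22 ≡ 29.
  x = λ² - 33 - 33 = 841 - 66 ≡ 1; y = λ·(33 - 1) - 1 ≡ 24. → (1, 24)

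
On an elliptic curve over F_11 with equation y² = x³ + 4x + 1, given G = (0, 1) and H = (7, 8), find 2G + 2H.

First 2G:
Repeated addition: build up to 2G.
2G: tangent at (0, 1): λ = (3·0² + 4)/(2·1) ≡ 4/2. 2⁻¹ ≡ 6 (mod 11), so λ ≡ 4·6 ≡ 2.
  x = λ² - 0 - 0 = 4 - 0 ≡ 4; y = λ·(0 - 4) - 1 ≡ 2. → (4, 2)
2G = (4, 2).
Next 2H:
Repeated addition: build up to 2H.
2H: tangent at (7, 8): λ = (3·7² + 4)/(2·8) ≡ 8/5. 5⁻¹ ≡ 9 (mod 11) since 5·9 = 45 ≡ 1, so λ ≡ 8·9 ≡ 6.
  x = λ² - 7 - 7 = 36 - 14 ≡ 0; y = λ·(7 - 0) - 8 ≡ 1. → (0, 1)
2H = (0, 1).
Finally 2G + 2H:
(4, 2) + (0, 1). λ = (1 - 2)/(0 - 4) ≡ 10/7 mod 11. 7⁻¹ ≡ 8 (mod 11), so λ ≡ 3.
  x = λ² - 4 - 0 = 9 - 4 ≡ 5; y = λ·(4 - 5) - 2 ≡ 6. → (5, 6)

(5, 6)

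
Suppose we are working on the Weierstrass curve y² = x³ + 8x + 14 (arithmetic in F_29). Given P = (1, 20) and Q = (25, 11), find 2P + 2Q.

First 2P:
Repeated addition: build up to 2P.
2P: tangent at (1, 20): λ = (3·1² + 8)/(2·20) ≡ 11/11. 11⁻¹ ≡ 8 (mod 29) since 11·8 = 88 ≡ 1, so λ ≡ 11·8 ≡ 1.
  x = λ² - 1 - 1 = 1 - 2 ≡ 28; y = λ·(1 - 28) - 20 ≡ 11. → (28, 11)
2P = (28, 11).
Next 2Q:
Repeated addition: build up to 2Q.
2Q: tangent at (25, 11): λ = (3·25² + 8)/(2·11) ≡ 27/22. 22⁻¹ ≡ 4 (mod 29), so λ ≡ 27·4 ≡ 21.
  x = λ² - 25 - 25 = 441 - 50 ≡ 14; y = λ·(25 - 14) - 11 ≡ 17. → (14, 17)
2Q = (14, 17).
Finally 2P + 2Q:
(28, 11) + (14, 17). λ = (17 - 11)/(14 - 28) ≡ 6/15 mod 29. 15⁻¹ ≡ 2 (mod 29), so λ ≡ 12.
  x = λ² - 28 - 14 = 144 - 42 ≡ 15; y = λ·(28 - 15) - 11 ≡ 0. → (15, 0)

(15, 0)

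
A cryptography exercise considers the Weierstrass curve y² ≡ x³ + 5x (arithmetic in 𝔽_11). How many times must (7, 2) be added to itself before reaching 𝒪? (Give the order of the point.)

2P: tangent at (7, 2): λ = (3·7² + 5)/(2·2) ≡ 9/4. 4⁻¹ ≡ 3 (mod 11), so λ ≡ 9·3 ≡ 5.
  x = λ² - 7 - 7 = 25 - 14 ≡ 0; y = λ·(7 - 0) - 2 ≡ 0. → (0, 0)
3P: (0, 0) + (7, 2). λ = (2 - 0)/(7 - 0) ≡ 2/7 mod 11. 7⁻¹ ≡ 8 (mod 11), so λ ≡ 5.
  x = λ² - 0 - 7 = 25 - 7 ≡ 7; y = λ·(0 - 7) - 0 ≡ 9. → (7, 9)
4P: (7, 9) + (7, 2): same x and y₁ ≡ -y₂, so the sum is 𝒪.
4P = 𝒪, so the order is 4.

4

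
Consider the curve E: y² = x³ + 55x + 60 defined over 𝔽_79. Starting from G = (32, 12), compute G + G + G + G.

Repeated addition: build up to 4G.
2G: tangent at (32, 12): λ = (3·32² + 55)/(2·12) ≡ 46/24. 24⁻¹ ≡ 56 (mod 79), so λ ≡ 46·56 ≡ 48.
  x = λ² - 32 - 32 = 2304 - 64 ≡ 28; y = λ·(32 - 28) - 12 ≡ 22. → (28, 22)
3G: (28, 22) + (32, 12). λ = (12 - 22)/(32 - 28) ≡ 69/4 mod 79. 4⁻¹ ≡ 20 (mod 79) since 4·20 = 80 ≡ 1, so λ ≡ 37.
  x = λ² - 28 - 32 = 1369 - 60 ≡ 45; y = λ·(28 - 45) - 22 ≡ 60. → (45, 60)
4G: (45, 60) + (32, 12). λ = (12 - 60)/(32 - 45) ≡ 31/66 mod 79. 66⁻¹ ≡ 6 (mod 79) since 66·6 = 396 ≡ 1, so λ ≡ 28.
  x = λ² - 45 - 32 = 784 - 77 ≡ 75; y = λ·(45 - 75) - 60 ≡ 48. → (75, 48)

(75, 48)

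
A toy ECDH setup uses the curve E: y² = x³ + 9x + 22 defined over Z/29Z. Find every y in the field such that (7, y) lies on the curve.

14, 15

x³ + 9x + 22 = 428 ≡ 22 (mod 29).
Square roots of 22 mod 29: 14 and 15 (since 14² = 196 ≡ 22).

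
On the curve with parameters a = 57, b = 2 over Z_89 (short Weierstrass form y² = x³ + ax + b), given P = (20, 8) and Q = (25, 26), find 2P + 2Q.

First 2P:
Repeated addition: build up to 2P.
2P: tangent at (20, 8): λ = (3·20² + 57)/(2·8) ≡ 11/16. 16⁻¹ ≡ 39 (mod 89), so λ ≡ 11·39 ≡ 73.
  x = λ² - 20 - 20 = 5329 - 40 ≡ 38; y = λ·(20 - 38) - 8 ≡ 13. → (38, 13)
2P = (38, 13).
Next 2Q:
Repeated addition: build up to 2Q.
2Q: tangent at (25, 26): λ = (3·25² + 57)/(2·26) ≡ 63/52. 52⁻¹ ≡ 12 (mod 89) since 52·12 = 624 ≡ 1, so λ ≡ 63·12 ≡ 44.
  x = λ² - 25 - 25 = 1936 - 50 ≡ 17; y = λ·(25 - 17) - 26 ≡ 59. → (17, 59)
2Q = (17, 59).
Finally 2P + 2Q:
(38, 13) + (17, 59). λ = (59 - 13)/(17 - 38) ≡ 46/68 mod 89. 68⁻¹ ≡ 72 (mod 89) since 68·72 = 4896 ≡ 1, so λ ≡ 19.
  x = λ² - 38 - 17 = 361 - 55 ≡ 39; y = λ·(38 - 39) - 13 ≡ 57. → (39, 57)

(39, 57)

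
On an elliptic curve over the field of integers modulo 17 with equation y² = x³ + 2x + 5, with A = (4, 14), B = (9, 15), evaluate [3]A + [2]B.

First 3A:
Repeated addition: build up to 3A.
2A: tangent at (4, 14): λ = (3·4² + 2)/(2·14) ≡ 16/11. 11⁻¹ ≡ 14 (mod 17), so λ ≡ 16·14 ≡ 3.
  x = λ² - 4 - 4 = 9 - 8 ≡ 1; y = λ·(4 - 1) - 14 ≡ 12. → (1, 12)
3A: (1, 12) + (4, 14). λ = (14 - 12)/(4 - 1) ≡ 2/3 mod 17. 3⁻¹ ≡ 6 (mod 17) since 3·6 = 18 ≡ 1, so λ ≡ 12.
  x = λ² - 1 - 4 = 144 - 5 ≡ 3; y = λ·(1 - 3) - 12 ≡ 15. → (3, 15)
3A = (3, 15).
Next 2B:
Repeated addition: build up to 2B.
2B: tangent at (9, 15): λ = (3·9² + 2)/(2·15) ≡ 7/13. 13⁻¹ ≡ 4 (mod 17) since 13·4 = 52 ≡ 1, so λ ≡ 7·4 ≡ 11.
  x = λ² - 9 - 9 = 121 - 18 ≡ 1; y = λ·(9 - 1) - 15 ≡ 5. → (1, 5)
2B = (1, 5).
Finally 3A + 2B:
(3, 15) + (1, 5). λ = (5 - 15)/(1 - 3) ≡ 7/15 mod 17. 15⁻¹ ≡ 8 (mod 17) since 15·8 = 120 ≡ 1, so λ ≡ 5.
  x = λ² - 3 - 1 = 25 - 4 ≡ 4; y = λ·(3 - 4) - 15 ≡ 14. → (4, 14)

(4, 14)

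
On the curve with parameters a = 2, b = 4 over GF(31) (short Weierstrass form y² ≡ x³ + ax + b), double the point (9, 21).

tangent at (9, 21): λ = (3·9² + 2)/(2·21) ≡ 28/11. 11⁻¹ ≡ 17 (mod 31), so λ ≡ 28·17 ≡ 11.
  x = λ² - 9 - 9 = 121 - 18 ≡ 10; y = λ·(9 - 10) - 21 ≡ 30. → (10, 30)

(10, 30)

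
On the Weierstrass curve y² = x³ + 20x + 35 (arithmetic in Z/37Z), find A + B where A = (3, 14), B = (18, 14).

(16, 23)

(3, 14) + (18, 14). λ = (14 - 14)/(18 - 3) ≡ 0/15 mod 37. 15⁻¹ ≡ 5 (mod 37) since 15·5 = 75 ≡ 1, so λ ≡ 0.
  x = λ² - 3 - 18 = 0 - 21 ≡ 16; y = λ·(3 - 16) - 14 ≡ 23. → (16, 23)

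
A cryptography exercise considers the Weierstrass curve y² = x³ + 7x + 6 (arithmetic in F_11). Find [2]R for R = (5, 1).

(10, 3)

tangent at (5, 1): λ = (3·5² + 7)/(2·1) ≡ 5/2. 2⁻¹ ≡ 6 (mod 11), so λ ≡ 5·6 ≡ 8.
  x = λ² - 5 - 5 = 64 - 10 ≡ 10; y = λ·(5 - 10) - 1 ≡ 3. → (10, 3)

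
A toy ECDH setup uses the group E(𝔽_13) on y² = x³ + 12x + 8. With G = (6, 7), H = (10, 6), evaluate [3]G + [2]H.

First 3G:
Repeated addition: build up to 3G.
2G: tangent at (6, 7): λ = (3·6² + 12)/(2·7) ≡ 3/1. 1⁻¹ ≡ 1 (mod 13) since 1·1 = 1 ≡ 1, so λ ≡ 3·1 ≡ 3.
  x = λ² - 6 - 6 = 9 - 12 ≡ 10; y = λ·(6 - 10) - 7 ≡ 7. → (10, 7)
3G: (10, 7) + (6, 7). λ = (7 - 7)/(6 - 10) ≡ 0/9 mod 13. 9⁻¹ ≡ 3 (mod 13) since 9·3 = 27 ≡ 1, so λ ≡ 0.
  x = λ² - 10 - 6 = 0 - 16 ≡ 10; y = λ·(10 - 10) - 7 ≡ 6. → (10, 6)
3G = (10, 6).
Next 2H:
Repeated addition: build up to 2H.
2H: tangent at (10, 6): λ = (3·10² + 12)/(2·6) ≡ 0/12. 12⁻¹ ≡ 12 (mod 13) since 12·12 = 144 ≡ 1, so λ ≡ 0·12 ≡ 0.
  x = λ² - 10 - 10 = 0 - 20 ≡ 6; y = λ·(10 - 6) - 6 ≡ 7. → (6, 7)
2H = (6, 7).
Finally 3G + 2H:
(10, 6) + (6, 7). λ = (7 - 6)/(6 - 10) ≡ 1/9 mod 13. 9⁻¹ ≡ 3 (mod 13), so λ ≡ 3.
  x = λ² - 10 - 6 = 9 - 16 ≡ 6; y = λ·(10 - 6) - 6 ≡ 6. → (6, 6)

(6, 6)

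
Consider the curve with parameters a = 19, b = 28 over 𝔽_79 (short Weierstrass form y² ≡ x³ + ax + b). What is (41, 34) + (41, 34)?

(43, 3)

tangent at (41, 34): λ = (3·41² + 19)/(2·34) ≡ 6/68. 68⁻¹ ≡ 43 (mod 79) since 68·43 = 2924 ≡ 1, so λ ≡ 6·43 ≡ 21.
  x = λ² - 41 - 41 = 441 - 82 ≡ 43; y = λ·(41 - 43) - 34 ≡ 3. → (43, 3)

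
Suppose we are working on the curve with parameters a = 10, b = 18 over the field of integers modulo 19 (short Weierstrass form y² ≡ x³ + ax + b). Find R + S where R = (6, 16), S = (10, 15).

(9, 18)

(6, 16) + (10, 15). λ = (15 - 16)/(10 - 6) ≡ 18/4 mod 19. 4⁻¹ ≡ 5 (mod 19), so λ ≡ 14.
  x = λ² - 6 - 10 = 196 - 16 ≡ 9; y = λ·(6 - 9) - 16 ≡ 18. → (9, 18)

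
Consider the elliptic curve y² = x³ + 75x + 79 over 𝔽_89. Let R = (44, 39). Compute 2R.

tangent at (44, 39): λ = (3·44² + 75)/(2·39) ≡ 9/78. 78⁻¹ ≡ 8 (mod 89) since 78·8 = 624 ≡ 1, so λ ≡ 9·8 ≡ 72.
  x = λ² - 44 - 44 = 5184 - 88 ≡ 23; y = λ·(44 - 23) - 39 ≡ 49. → (23, 49)

(23, 49)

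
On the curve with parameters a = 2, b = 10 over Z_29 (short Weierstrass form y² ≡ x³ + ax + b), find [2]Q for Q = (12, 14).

(6, 21)

tangent at (12, 14): λ = (3·12² + 2)/(2·14) ≡ 28/28. 28⁻¹ ≡ 28 (mod 29) since 28·28 = 784 ≡ 1, so λ ≡ 28·28 ≡ 1.
  x = λ² - 12 - 12 = 1 - 24 ≡ 6; y = λ·(12 - 6) - 14 ≡ 21. → (6, 21)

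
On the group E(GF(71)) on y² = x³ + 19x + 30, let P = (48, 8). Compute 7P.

(48, 63)

Double-and-add on 7 = (111)₂. Start with P = (48, 8) for the leading 1-bit.
double: tangent at (48, 8): λ = (3·48² + 19)/(2·8) ≡ 44/16. 16⁻¹ ≡ 40 (mod 71), so λ ≡ 44·40 ≡ 56.
  x = λ² - 48 - 48 = 3136 - 96 ≡ 58; y = λ·(48 - 58) - 8 ≡ 0. → (58, 0)
add P: (58, 0) + (48, 8). λ = (8 - 0)/(48 - 58) ≡ 8/61 mod 71. 61⁻¹ ≡ 7 (mod 71) since 61·7 = 427 ≡ 1, so λ ≡ 56.
  x = λ² - 58 - 48 = 3136 - 106 ≡ 48; y = λ·(58 - 48) - 0 ≡ 63. → (48, 63)
double: tangent at (48, 63): λ = (3·48² + 19)/(2·63) ≡ 44/55. 55⁻¹ ≡ 31 (mod 71), so λ ≡ 44·31 ≡ 15.
  x = λ² - 48 - 48 = 225 - 96 ≡ 58; y = λ·(48 - 58) - 63 ≡ 0. → (58, 0)
add P: (58, 0) + (48, 8). λ = (8 - 0)/(48 - 58) ≡ 8/61 mod 71. 61⁻¹ ≡ 7 (mod 71), so λ ≡ 56.
  x = λ² - 58 - 48 = 3136 - 106 ≡ 48; y = λ·(58 - 48) - 0 ≡ 63. → (48, 63)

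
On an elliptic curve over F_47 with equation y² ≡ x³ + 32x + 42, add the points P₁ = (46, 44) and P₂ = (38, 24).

(28, 1)

(46, 44) + (38, 24). λ = (24 - 44)/(38 - 46) ≡ 27/39 mod 47. 39⁻¹ ≡ 41 (mod 47) since 39·41 = 1599 ≡ 1, so λ ≡ 26.
  x = λ² - 46 - 38 = 676 - 84 ≡ 28; y = λ·(46 - 28) - 44 ≡ 1. → (28, 1)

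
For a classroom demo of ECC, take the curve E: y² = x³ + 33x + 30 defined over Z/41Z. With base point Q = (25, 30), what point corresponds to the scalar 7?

(33, 22)

Double-and-add on 7 = (111)₂. Start with Q = (25, 30) for the leading 1-bit.
double: tangent at (25, 30): λ = (3·25² + 33)/(2·30) ≡ 22/19. 19⁻¹ ≡ 13 (mod 41) since 19·13 = 247 ≡ 1, so λ ≡ 22·13 ≡ 40.
  x = λ² - 25 - 25 = 1600 - 50 ≡ 33; y = λ·(25 - 33) - 30 ≡ 19. → (33, 19)
add Q: (33, 19) + (25, 30). λ = (30 - 19)/(25 - 33) ≡ 11/33 mod 41. 33⁻¹ ≡ 5 (mod 41), so λ ≡ 14.
  x = λ² - 33 - 25 = 196 - 58 ≡ 15; y = λ·(33 - 15) - 19 ≡ 28. → (15, 28)
double: tangent at (15, 28): λ = (3·15² + 33)/(2·28) ≡ 11/15. 15⁻¹ ≡ 11 (mod 41), so λ ≡ 11·11 ≡ 39.
  x = λ² - 15 - 15 = 1521 - 30 ≡ 15; y = λ·(15 - 15) - 28 ≡ 13. → (15, 13)
add Q: (15, 13) + (25, 30). λ = (30 - 13)/(25 - 15) ≡ 17/10 mod 41. 10⁻¹ ≡ 37 (mod 41), so λ ≡ 14.
  x = λ² - 15 - 25 = 196 - 40 ≡ 33; y = λ·(15 - 33) - 13 ≡ 22. → (33, 22)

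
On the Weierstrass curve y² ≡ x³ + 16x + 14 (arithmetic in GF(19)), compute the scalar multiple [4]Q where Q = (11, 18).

Double-and-add on 4 = (100)₂. Start with Q = (11, 18) for the leading 1-bit.
double: tangent at (11, 18): λ = (3·11² + 16)/(2·18) ≡ 18/17. 17⁻¹ ≡ 9 (mod 19) since 17·9 = 153 ≡ 1, so λ ≡ 18·9 ≡ 10.
  x = λ² - 11 - 11 = 100 - 22 ≡ 2; y = λ·(11 - 2) - 18 ≡ 15. → (2, 15)
double: tangent at (2, 15): λ = (3·2² + 16)/(2·15) ≡ 9/11. 11⁻¹ ≡ 7 (mod 19), so λ ≡ 9·7 ≡ 6.
  x = λ² - 2 - 2 = 36 - 4 ≡ 13; y = λ·(2 - 13) - 15 ≡ 14. → (13, 14)

(13, 14)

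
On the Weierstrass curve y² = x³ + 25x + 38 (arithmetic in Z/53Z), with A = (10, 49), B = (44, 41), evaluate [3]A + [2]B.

First 3A:
Repeated addition: build up to 3A.
2A: tangent at (10, 49): λ = (3·10² + 25)/(2·49) ≡ 7/45. 45⁻¹ ≡ 33 (mod 53), so λ ≡ 7·33 ≡ 19.
  x = λ² - 10 - 10 = 361 - 20 ≡ 23; y = λ·(10 - 23) - 49 ≡ 22. → (23, 22)
3A: (23, 22) + (10, 49). λ = (49 - 22)/(10 - 23) ≡ 27/40 mod 53. 40⁻¹ ≡ 4 (mod 53) since 40·4 = 160 ≡ 1, so λ ≡ 2.
  x = λ² - 23 - 10 = 4 - 33 ≡ 24; y = λ·(23 - 24) - 22 ≡ 29. → (24, 29)
3A = (24, 29).
Next 2B:
Repeated addition: build up to 2B.
2B: tangent at (44, 41): λ = (3·44² + 25)/(2·41) ≡ 3/29. 29⁻¹ ≡ 11 (mod 53), so λ ≡ 3·11 ≡ 33.
  x = λ² - 44 - 44 = 1089 - 88 ≡ 47; y = λ·(44 - 47) - 41 ≡ 19. → (47, 19)
2B = (47, 19).
Finally 3A + 2B:
(24, 29) + (47, 19). λ = (19 - 29)/(47 - 24) ≡ 43/23 mod 53. 23⁻¹ ≡ 30 (mod 53), so λ ≡ 18.
  x = λ² - 24 - 47 = 324 - 71 ≡ 41; y = λ·(24 - 41) - 29 ≡ 36. → (41, 36)

(41, 36)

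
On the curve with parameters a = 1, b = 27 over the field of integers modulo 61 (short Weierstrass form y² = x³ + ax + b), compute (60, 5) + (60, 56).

O

The two points share x = 60 and their y-coordinates satisfy 5 + 56 ≡ 0 (mod 61), so they are inverses. Their sum is ∞.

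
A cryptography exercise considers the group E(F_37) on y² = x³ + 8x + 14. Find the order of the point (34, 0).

2P: (34, 0) + (34, 0): same x and y₁ ≡ -y₂, so the sum is O.
2P = O, so the order is 2.

2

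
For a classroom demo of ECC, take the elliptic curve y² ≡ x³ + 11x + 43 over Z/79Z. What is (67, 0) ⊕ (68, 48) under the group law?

(36, 66)

(67, 0) + (68, 48). λ = (48 - 0)/(68 - 67) ≡ 48/1 mod 79. 1⁻¹ ≡ 1 (mod 79), so λ ≡ 48.
  x = λ² - 67 - 68 = 2304 - 135 ≡ 36; y = λ·(67 - 36) - 0 ≡ 66. → (36, 66)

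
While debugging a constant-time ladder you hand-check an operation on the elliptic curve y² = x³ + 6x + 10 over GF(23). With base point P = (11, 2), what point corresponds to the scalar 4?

(21, 17)

Double-and-add on 4 = (100)₂. Start with P = (11, 2) for the leading 1-bit.
double: tangent at (11, 2): λ = (3·11² + 6)/(2·2) ≡ 1/4. 4⁻¹ ≡ 6 (mod 23), so λ ≡ 1·6 ≡ 6.
  x = λ² - 11 - 11 = 36 - 22 ≡ 14; y = λ·(11 - 14) - 2 ≡ 3. → (14, 3)
double: tangent at (14, 3): λ = (3·14² + 6)/(2·3) ≡ 19/6. 6⁻¹ ≡ 4 (mod 23), so λ ≡ 19·4 ≡ 7.
  x = λ² - 14 - 14 = 49 - 28 ≡ 21; y = λ·(14 - 21) - 3 ≡ 17. → (21, 17)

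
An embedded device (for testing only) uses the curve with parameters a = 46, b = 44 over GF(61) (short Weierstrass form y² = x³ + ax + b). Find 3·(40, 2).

Write G = (40, 2).
Repeated addition: build up to 3G.
2G: tangent at (40, 2): λ = (3·40² + 46)/(2·2) ≡ 27/4. 4⁻¹ ≡ 46 (mod 61), so λ ≡ 27·46 ≡ 22.
  x = λ² - 40 - 40 = 484 - 80 ≡ 38; y = λ·(40 - 38) - 2 ≡ 42. → (38, 42)
3G: (38, 42) + (40, 2). λ = (2 - 42)/(40 - 38) ≡ 21/2 mod 61. 2⁻¹ ≡ 31 (mod 61), so λ ≡ 41.
  x = λ² - 38 - 40 = 1681 - 78 ≡ 17; y = λ·(38 - 17) - 42 ≡ 26. → (17, 26)

(17, 26)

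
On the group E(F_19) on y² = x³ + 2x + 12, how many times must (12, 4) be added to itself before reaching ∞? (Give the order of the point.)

6

2P: tangent at (12, 4): λ = (3·12² + 2)/(2·4) ≡ 16/8. 8⁻¹ ≡ 12 (mod 19), so λ ≡ 16·12 ≡ 2.
  x = λ² - 12 - 12 = 4 - 24 ≡ 18; y = λ·(12 - 18) - 4 ≡ 3. → (18, 3)
3P: (18, 3) + (12, 4). λ = (4 - 3)/(12 - 18) ≡ 1/13 mod 19. 13⁻¹ ≡ 3 (mod 19), so λ ≡ 3.
  x = λ² - 18 - 12 = 9 - 30 ≡ 17; y = λ·(18 - 17) - 3 ≡ 0. → (17, 0)
4P: (17, 0) + (12, 4). λ = (4 - 0)/(12 - 17) ≡ 4/14 mod 19. 14⁻¹ ≡ 15 (mod 19), so λ ≡ 3.
  x = λ² - 17 - 12 = 9 - 29 ≡ 18; y = λ·(17 - 18) - 0 ≡ 16. → (18, 16)
5P: (18, 16) + (12, 4). λ = (4 - 16)/(12 - 18) ≡ 7/13 mod 19. 13⁻¹ ≡ 3 (mod 19), so λ ≡ 2.
  x = λ² - 18 - 12 = 4 - 30 ≡ 12; y = λ·(18 - 12) - 16 ≡ 15. → (12, 15)
6P: (12, 15) + (12, 4): same x and y₁ ≡ -y₂, so the sum is ∞.
6P = ∞, so the order is 6.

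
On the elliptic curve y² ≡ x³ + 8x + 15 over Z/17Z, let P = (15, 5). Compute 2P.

(8, 9)

tangent at (15, 5): λ = (3·15² + 8)/(2·5) ≡ 3/10. 10⁻¹ ≡ 12 (mod 17), so λ ≡ 3·12 ≡ 2.
  x = λ² - 15 - 15 = 4 - 30 ≡ 8; y = λ·(15 - 8) - 5 ≡ 9. → (8, 9)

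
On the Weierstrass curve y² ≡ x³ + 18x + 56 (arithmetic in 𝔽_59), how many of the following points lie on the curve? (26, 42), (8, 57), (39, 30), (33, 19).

(26, 42): 42² ≡ 53, rhs ≡ 46 → off.
(8, 57): 57² ≡ 4, rhs ≡ 4 → on.
(39, 30): 30² ≡ 15, rhs ≡ 15 → on.
(33, 19): 19² ≡ 7, rhs ≡ 7 → on.

3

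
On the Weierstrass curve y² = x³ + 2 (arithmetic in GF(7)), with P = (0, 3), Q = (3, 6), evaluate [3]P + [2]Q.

(3, 1)

First 3P:
Repeated addition: build up to 3P.
2P: tangent at (0, 3): λ = (3·0² + 0)/(2·3) ≡ 0/6. 6⁻¹ ≡ 6 (mod 7), so λ ≡ 0·6 ≡ 0.
  x = λ² - 0 - 0 = 0 - 0 ≡ 0; y = λ·(0 - 0) - 3 ≡ 4. → (0, 4)
3P: (0, 4) + (0, 3): same x and y₁ ≡ -y₂, so the sum is O.
3P = O.
Next 2Q:
Repeated addition: build up to 2Q.
2Q: tangent at (3, 6): λ = (3·3² + 0)/(2·6) ≡ 6/5. 5⁻¹ ≡ 3 (mod 7) since 5·3 = 15 ≡ 1, so λ ≡ 6·3 ≡ 4.
  x = λ² - 3 - 3 = 16 - 6 ≡ 3; y = λ·(3 - 3) - 6 ≡ 1. → (3, 1)
2Q = (3, 1).
Finally 3P + 2Q:
O + (3, 1) = (3, 1) (identity).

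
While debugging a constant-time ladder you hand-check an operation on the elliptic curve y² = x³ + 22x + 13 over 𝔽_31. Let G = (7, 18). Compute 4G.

Double-and-add on 4 = (100)₂. Start with G = (7, 18) for the leading 1-bit.
double: tangent at (7, 18): λ = (3·7² + 22)/(2·18) ≡ 14/5. 5⁻¹ ≡ 25 (mod 31), so λ ≡ 14·25 ≡ 9.
  x = λ² - 7 - 7 = 81 - 14 ≡ 5; y = λ·(7 - 5) - 18 ≡ 0. → (5, 0)
double: (5, 0) + (5, 0): same x and y₁ ≡ -y₂, so the sum is 𝒪.

O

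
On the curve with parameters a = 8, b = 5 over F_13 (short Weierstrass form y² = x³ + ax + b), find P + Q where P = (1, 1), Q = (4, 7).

(1, 1) + (4, 7). λ = (7 - 1)/(4 - 1) ≡ 6/3 mod 13. 3⁻¹ ≡ 9 (mod 13) since 3·9 = 27 ≡ 1, so λ ≡ 2.
  x = λ² - 1 - 4 = 4 - 5 ≡ 12; y = λ·(1 - 12) - 1 ≡ 3. → (12, 3)

(12, 3)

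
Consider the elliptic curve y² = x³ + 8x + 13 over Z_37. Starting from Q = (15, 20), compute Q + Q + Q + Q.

(5, 17)

Double-and-add on 4 = (100)₂. Start with Q = (15, 20) for the leading 1-bit.
double: tangent at (15, 20): λ = (3·15² + 8)/(2·20) ≡ 17/3. 3⁻¹ ≡ 25 (mod 37), so λ ≡ 17·25 ≡ 18.
  x = λ² - 15 - 15 = 324 - 30 ≡ 35; y = λ·(15 - 35) - 20 ≡ 27. → (35, 27)
double: tangent at (35, 27): λ = (3·35² + 8)/(2·27) ≡ 20/17. 17⁻¹ ≡ 24 (mod 37), so λ ≡ 20·24 ≡ 36.
  x = λ² - 35 - 35 = 1296 - 70 ≡ 5; y = λ·(35 - 5) - 27 ≡ 17. → (5, 17)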